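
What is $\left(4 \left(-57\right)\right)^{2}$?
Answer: $51984$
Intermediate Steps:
$\left(4 \left(-57\right)\right)^{2} = \left(-228\right)^{2} = 51984$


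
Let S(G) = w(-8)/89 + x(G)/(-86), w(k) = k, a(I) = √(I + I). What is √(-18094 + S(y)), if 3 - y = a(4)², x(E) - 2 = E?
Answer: I*√1060016979638/7654 ≈ 134.51*I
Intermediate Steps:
x(E) = 2 + E
a(I) = √2*√I (a(I) = √(2*I) = √2*√I)
y = -5 (y = 3 - (√2*√4)² = 3 - (√2*2)² = 3 - (2*√2)² = 3 - 1*8 = 3 - 8 = -5)
S(G) = -433/3827 - G/86 (S(G) = -8/89 + (2 + G)/(-86) = -8*1/89 + (2 + G)*(-1/86) = -8/89 + (-1/43 - G/86) = -433/3827 - G/86)
√(-18094 + S(y)) = √(-18094 + (-433/3827 - 1/86*(-5))) = √(-18094 + (-433/3827 + 5/86)) = √(-18094 - 421/7654) = √(-138491897/7654) = I*√1060016979638/7654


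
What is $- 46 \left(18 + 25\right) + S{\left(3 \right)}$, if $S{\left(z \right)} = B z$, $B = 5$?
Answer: $-1963$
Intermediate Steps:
$S{\left(z \right)} = 5 z$
$- 46 \left(18 + 25\right) + S{\left(3 \right)} = - 46 \left(18 + 25\right) + 5 \cdot 3 = \left(-46\right) 43 + 15 = -1978 + 15 = -1963$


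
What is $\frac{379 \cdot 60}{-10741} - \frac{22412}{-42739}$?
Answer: $- \frac{731157568}{459059599} \approx -1.5927$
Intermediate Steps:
$\frac{379 \cdot 60}{-10741} - \frac{22412}{-42739} = 22740 \left(- \frac{1}{10741}\right) - - \frac{22412}{42739} = - \frac{22740}{10741} + \frac{22412}{42739} = - \frac{731157568}{459059599}$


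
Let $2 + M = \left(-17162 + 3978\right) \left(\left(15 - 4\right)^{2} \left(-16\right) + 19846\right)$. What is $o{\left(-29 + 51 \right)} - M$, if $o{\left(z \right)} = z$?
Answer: $236125464$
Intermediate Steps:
$M = -236125442$ ($M = -2 + \left(-17162 + 3978\right) \left(\left(15 - 4\right)^{2} \left(-16\right) + 19846\right) = -2 - 13184 \left(11^{2} \left(-16\right) + 19846\right) = -2 - 13184 \left(121 \left(-16\right) + 19846\right) = -2 - 13184 \left(-1936 + 19846\right) = -2 - 236125440 = -236125442$)
$o{\left(-29 + 51 \right)} - M = \left(-29 + 51\right) - -236125442 = 22 + 236125442 = 236125464$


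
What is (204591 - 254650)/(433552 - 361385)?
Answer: -50059/72167 ≈ -0.69366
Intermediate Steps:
(204591 - 254650)/(433552 - 361385) = -50059/72167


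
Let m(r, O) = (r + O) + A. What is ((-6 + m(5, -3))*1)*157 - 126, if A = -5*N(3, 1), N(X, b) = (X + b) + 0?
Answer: -3894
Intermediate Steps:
N(X, b) = X + b
A = -20 (A = -5*(3 + 1) = -5*4 = -20)
m(r, O) = -20 + O + r (m(r, O) = (r + O) - 20 = (O + r) - 20 = -20 + O + r)
((-6 + m(5, -3))*1)*157 - 126 = ((-6 + (-20 - 3 + 5))*1)*157 - 126 = ((-6 - 18)*1)*157 - 126 = -24*1*157 - 126 = -24*157 - 126 = -3768 - 126 = -3894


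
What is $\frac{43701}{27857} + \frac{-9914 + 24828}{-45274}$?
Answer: $\frac{781529888}{630598909} \approx 1.2393$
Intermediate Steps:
$\frac{43701}{27857} + \frac{-9914 + 24828}{-45274} = 43701 \cdot \frac{1}{27857} + 14914 \left(- \frac{1}{45274}\right) = \frac{43701}{27857} - \frac{7457}{22637} = \frac{781529888}{630598909}$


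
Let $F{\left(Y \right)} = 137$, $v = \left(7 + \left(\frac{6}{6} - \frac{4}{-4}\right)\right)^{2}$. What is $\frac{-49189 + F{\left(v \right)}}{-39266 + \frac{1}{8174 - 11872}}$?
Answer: $\frac{181394296}{145205669} \approx 1.2492$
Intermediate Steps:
$v = 81$ ($v = \left(7 + \left(6 \cdot \frac{1}{6} - -1\right)\right)^{2} = \left(7 + \left(1 + 1\right)\right)^{2} = \left(7 + 2\right)^{2} = 9^{2} = 81$)
$\frac{-49189 + F{\left(v \right)}}{-39266 + \frac{1}{8174 - 11872}} = \frac{-49189 + 137}{-39266 + \frac{1}{8174 - 11872}} = - \frac{49052}{-39266 + \frac{1}{-3698}} = - \frac{49052}{-39266 - \frac{1}{3698}} = - \frac{49052}{- \frac{145205669}{3698}} = \left(-49052\right) \left(- \frac{3698}{145205669}\right) = \frac{181394296}{145205669}$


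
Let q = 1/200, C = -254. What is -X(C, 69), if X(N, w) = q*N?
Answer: 127/100 ≈ 1.2700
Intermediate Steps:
q = 1/200 ≈ 0.0050000
X(N, w) = N/200
-X(C, 69) = -(-254)/200 = -1*(-127/100) = 127/100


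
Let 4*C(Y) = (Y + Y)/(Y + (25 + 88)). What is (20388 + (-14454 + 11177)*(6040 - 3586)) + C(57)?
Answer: -2727265743/340 ≈ -8.0214e+6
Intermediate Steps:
C(Y) = Y/(2*(113 + Y)) (C(Y) = ((Y + Y)/(Y + (25 + 88)))/4 = ((2*Y)/(Y + 113))/4 = ((2*Y)/(113 + Y))/4 = (2*Y/(113 + Y))/4 = Y/(2*(113 + Y)))
(20388 + (-14454 + 11177)*(6040 - 3586)) + C(57) = (20388 + (-14454 + 11177)*(6040 - 3586)) + (½)*57/(113 + 57) = (20388 - 3277*2454) + (½)*57/170 = (20388 - 8041758) + (½)*57*(1/170) = -8021370 + 57/340 = -2727265743/340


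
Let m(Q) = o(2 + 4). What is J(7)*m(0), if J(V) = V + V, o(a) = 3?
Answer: 42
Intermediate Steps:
J(V) = 2*V
m(Q) = 3
J(7)*m(0) = (2*7)*3 = 14*3 = 42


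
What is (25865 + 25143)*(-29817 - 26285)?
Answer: -2861650816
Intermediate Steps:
(25865 + 25143)*(-29817 - 26285) = 51008*(-56102) = -2861650816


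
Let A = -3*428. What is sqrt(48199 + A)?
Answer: sqrt(46915) ≈ 216.60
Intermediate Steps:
A = -1284
sqrt(48199 + A) = sqrt(48199 - 1284) = sqrt(46915)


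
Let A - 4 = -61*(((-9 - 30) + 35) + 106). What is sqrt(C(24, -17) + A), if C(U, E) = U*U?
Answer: I*sqrt(5642) ≈ 75.113*I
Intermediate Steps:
C(U, E) = U**2
A = -6218 (A = 4 - 61*(((-9 - 30) + 35) + 106) = 4 - 61*((-39 + 35) + 106) = 4 - 61*(-4 + 106) = 4 - 61*102 = 4 - 6222 = -6218)
sqrt(C(24, -17) + A) = sqrt(24**2 - 6218) = sqrt(576 - 6218) = sqrt(-5642) = I*sqrt(5642)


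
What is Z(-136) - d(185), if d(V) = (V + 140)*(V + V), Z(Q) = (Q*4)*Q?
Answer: -46266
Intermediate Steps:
Z(Q) = 4*Q**2 (Z(Q) = (4*Q)*Q = 4*Q**2)
d(V) = 2*V*(140 + V) (d(V) = (140 + V)*(2*V) = 2*V*(140 + V))
Z(-136) - d(185) = 4*(-136)**2 - 2*185*(140 + 185) = 4*18496 - 2*185*325 = 73984 - 1*120250 = 73984 - 120250 = -46266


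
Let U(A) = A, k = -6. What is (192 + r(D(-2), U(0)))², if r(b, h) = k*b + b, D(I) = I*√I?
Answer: 36664 + 3840*I*√2 ≈ 36664.0 + 5430.6*I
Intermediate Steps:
D(I) = I^(3/2)
r(b, h) = -5*b (r(b, h) = -6*b + b = -5*b)
(192 + r(D(-2), U(0)))² = (192 - (-10)*I*√2)² = (192 + 10*I*√2)²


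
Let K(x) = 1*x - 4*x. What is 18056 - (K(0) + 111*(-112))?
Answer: 30488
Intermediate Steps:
K(x) = -3*x (K(x) = x - 4*x = -3*x)
18056 - (K(0) + 111*(-112)) = 18056 - (-3*0 + 111*(-112)) = 18056 - (0 - 12432) = 18056 - 1*(-12432) = 18056 + 12432 = 30488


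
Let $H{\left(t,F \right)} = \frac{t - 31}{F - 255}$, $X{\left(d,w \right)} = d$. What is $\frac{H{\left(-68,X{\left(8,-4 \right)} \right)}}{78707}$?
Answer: $\frac{99}{19440629} \approx 5.0924 \cdot 10^{-6}$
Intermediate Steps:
$H{\left(t,F \right)} = \frac{-31 + t}{-255 + F}$ ($H{\left(t,F \right)} = \frac{t - 31}{-255 + F} = \frac{-31 + t}{-255 + F}$)
$\frac{H{\left(-68,X{\left(8,-4 \right)} \right)}}{78707} = \frac{\frac{1}{-255 + 8} \left(-31 - 68\right)}{78707} = \frac{1}{-247} \left(-99\right) \frac{1}{78707} = \left(- \frac{1}{247}\right) \left(-99\right) \frac{1}{78707} = \frac{99}{247} \cdot \frac{1}{78707} = \frac{99}{19440629}$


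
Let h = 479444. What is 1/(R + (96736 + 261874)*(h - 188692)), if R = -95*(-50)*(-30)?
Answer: 1/104266432220 ≈ 9.5908e-12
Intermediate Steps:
R = -142500 (R = 4750*(-30) = -142500)
1/(R + (96736 + 261874)*(h - 188692)) = 1/(-142500 + (96736 + 261874)*(479444 - 188692)) = 1/(-142500 + 358610*290752) = 1/(-142500 + 104266574720) = 1/104266432220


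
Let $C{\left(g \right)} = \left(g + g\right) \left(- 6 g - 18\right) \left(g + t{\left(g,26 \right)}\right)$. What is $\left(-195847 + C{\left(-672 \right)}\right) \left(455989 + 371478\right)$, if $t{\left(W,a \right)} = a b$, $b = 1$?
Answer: $2883602751422963$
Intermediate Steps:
$t{\left(W,a \right)} = a$ ($t{\left(W,a \right)} = a 1 = a$)
$C{\left(g \right)} = 2 g \left(-18 - 6 g\right) \left(26 + g\right)$ ($C{\left(g \right)} = \left(g + g\right) \left(- 6 g - 18\right) \left(g + 26\right) = 2 g \left(-18 - 6 g\right) \left(26 + g\right)$)
$\left(-195847 + C{\left(-672 \right)}\right) \left(455989 + 371478\right) = \left(-195847 - - 8064 \left(78 + \left(-672\right)^{2} + 29 \left(-672\right)\right)\right) \left(455989 + 371478\right) = \left(-195847 - - 8064 \left(78 + 451584 - 19488\right)\right) 827467 = \left(-195847 - \left(-8064\right) 432174\right) 827467 = \left(-195847 + 3485051136\right) 827467 = 3484855289 \cdot 827467 = 2883602751422963$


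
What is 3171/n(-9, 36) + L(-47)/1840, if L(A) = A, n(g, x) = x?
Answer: 486079/5520 ≈ 88.058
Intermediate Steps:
3171/n(-9, 36) + L(-47)/1840 = 3171/36 - 47/1840 = 3171*(1/36) - 47*1/1840 = 1057/12 - 47/1840 = 486079/5520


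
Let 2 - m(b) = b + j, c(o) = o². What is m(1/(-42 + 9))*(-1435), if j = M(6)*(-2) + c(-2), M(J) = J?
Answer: -474985/33 ≈ -14393.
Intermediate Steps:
j = -8 (j = 6*(-2) + (-2)² = -12 + 4 = -8)
m(b) = 10 - b (m(b) = 2 - (b - 8) = 2 - (-8 + b) = 2 + (8 - b) = 10 - b)
m(1/(-42 + 9))*(-1435) = (10 - 1/(-42 + 9))*(-1435) = (10 - 1/(-33))*(-1435) = (10 - 1*(-1/33))*(-1435) = (10 + 1/33)*(-1435) = (331/33)*(-1435) = -474985/33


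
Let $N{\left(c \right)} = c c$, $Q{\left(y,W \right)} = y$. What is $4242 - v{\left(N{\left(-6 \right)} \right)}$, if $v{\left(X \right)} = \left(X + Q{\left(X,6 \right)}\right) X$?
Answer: $1650$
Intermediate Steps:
$N{\left(c \right)} = c^{2}$
$v{\left(X \right)} = 2 X^{2}$ ($v{\left(X \right)} = \left(X + X\right) X = 2 X X = 2 X^{2}$)
$4242 - v{\left(N{\left(-6 \right)} \right)} = 4242 - 2 \left(\left(-6\right)^{2}\right)^{2} = 4242 - 2 \cdot 36^{2} = 4242 - 2 \cdot 1296 = 4242 - 2592 = 1650$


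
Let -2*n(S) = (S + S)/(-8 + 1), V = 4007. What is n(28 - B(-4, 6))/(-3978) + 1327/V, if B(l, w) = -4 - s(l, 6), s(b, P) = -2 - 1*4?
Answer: 1417210/4291497 ≈ 0.33024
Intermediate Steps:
s(b, P) = -6 (s(b, P) = -2 - 4 = -6)
B(l, w) = 2 (B(l, w) = -4 - 1*(-6) = -4 + 6 = 2)
n(S) = S/7 (n(S) = -(S + S)/(2*(-8 + 1)) = -2*S/(2*(-7)) = -2*S*(-1)/(2*7) = -(-1)*S/7 = S/7)
n(28 - B(-4, 6))/(-3978) + 1327/V = ((28 - 1*2)/7)/(-3978) + 1327/4007 = ((28 - 2)/7)*(-1/3978) + 1327*(1/4007) = ((⅐)*26)*(-1/3978) + 1327/4007 = (26/7)*(-1/3978) + 1327/4007 = -1/1071 + 1327/4007 = 1417210/4291497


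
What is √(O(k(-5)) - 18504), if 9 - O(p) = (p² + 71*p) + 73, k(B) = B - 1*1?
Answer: I*√18178 ≈ 134.83*I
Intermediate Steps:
k(B) = -1 + B (k(B) = B - 1 = -1 + B)
O(p) = -64 - p² - 71*p (O(p) = 9 - ((p² + 71*p) + 73) = 9 - (73 + p² + 71*p) = 9 + (-73 - p² - 71*p) = -64 - p² - 71*p)
√(O(k(-5)) - 18504) = √((-64 - (-1 - 5)² - 71*(-1 - 5)) - 18504) = √((-64 - 1*(-6)² - 71*(-6)) - 18504) = √((-64 - 1*36 + 426) - 18504) = √((-64 - 36 + 426) - 18504) = √(326 - 18504) = √(-18178) = I*√18178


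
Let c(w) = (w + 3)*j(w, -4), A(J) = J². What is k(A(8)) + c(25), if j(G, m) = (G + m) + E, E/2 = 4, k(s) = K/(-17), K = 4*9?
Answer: 13768/17 ≈ 809.88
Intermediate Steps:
K = 36
k(s) = -36/17 (k(s) = 36/(-17) = 36*(-1/17) = -36/17)
E = 8 (E = 2*4 = 8)
j(G, m) = 8 + G + m (j(G, m) = (G + m) + 8 = 8 + G + m)
c(w) = (3 + w)*(4 + w) (c(w) = (w + 3)*(8 + w - 4) = (3 + w)*(4 + w))
k(A(8)) + c(25) = -36/17 + (3 + 25)*(4 + 25) = -36/17 + 28*29 = -36/17 + 812 = 13768/17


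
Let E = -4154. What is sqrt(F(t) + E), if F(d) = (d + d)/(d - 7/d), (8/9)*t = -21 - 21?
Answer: 2*I*sqrt(26860875926)/5087 ≈ 64.436*I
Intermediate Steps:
t = -189/4 (t = 9*(-21 - 21)/8 = (9/8)*(-42) = -189/4 ≈ -47.250)
F(d) = 2*d/(d - 7/d) (F(d) = (2*d)/(d - 7/d) = 2*d/(d - 7/d))
sqrt(F(t) + E) = sqrt(2*(-189/4)**2/(-7 + (-189/4)**2) - 4154) = sqrt(2*(35721/16)/(-7 + 35721/16) - 4154) = sqrt(2*(35721/16)/(35609/16) - 4154) = sqrt(2*(35721/16)*(16/35609) - 4154) = sqrt(10206/5087 - 4154) = sqrt(-21121192/5087) = 2*I*sqrt(26860875926)/5087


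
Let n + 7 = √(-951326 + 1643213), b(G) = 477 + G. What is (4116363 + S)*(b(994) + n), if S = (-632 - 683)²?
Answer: 8557940832 + 5845588*√691887 ≈ 1.3420e+10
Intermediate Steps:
S = 1729225 (S = (-1315)² = 1729225)
n = -7 + √691887 (n = -7 + √(-951326 + 1643213) = -7 + √691887 ≈ 824.80)
(4116363 + S)*(b(994) + n) = (4116363 + 1729225)*((477 + 994) + (-7 + √691887)) = 5845588*(1471 + (-7 + √691887)) = 5845588*(1464 + √691887) = 8557940832 + 5845588*√691887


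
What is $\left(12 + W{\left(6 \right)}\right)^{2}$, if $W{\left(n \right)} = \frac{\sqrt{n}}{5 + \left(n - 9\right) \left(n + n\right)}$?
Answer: $\frac{\left(372 - \sqrt{6}\right)^{2}}{961} \approx 142.11$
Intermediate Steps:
$W{\left(n \right)} = \frac{\sqrt{n}}{5 + 2 n \left(-9 + n\right)}$ ($W{\left(n \right)} = \frac{\sqrt{n}}{5 + \left(-9 + n\right) 2 n} = \frac{\sqrt{n}}{5 + 2 n \left(-9 + n\right)}$)
$\left(12 + W{\left(6 \right)}\right)^{2} = \left(12 + \frac{\sqrt{6}}{5 - 108 + 2 \cdot 6^{2}}\right)^{2} = \left(12 + \frac{\sqrt{6}}{5 - 108 + 2 \cdot 36}\right)^{2} = \left(12 + \frac{\sqrt{6}}{5 - 108 + 72}\right)^{2} = \left(12 + \frac{\sqrt{6}}{-31}\right)^{2} = \left(12 + \sqrt{6} \left(- \frac{1}{31}\right)\right)^{2} = \left(12 - \frac{\sqrt{6}}{31}\right)^{2}$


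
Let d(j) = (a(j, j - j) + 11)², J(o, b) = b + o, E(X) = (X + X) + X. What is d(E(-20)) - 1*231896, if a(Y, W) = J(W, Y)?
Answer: -229495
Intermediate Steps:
E(X) = 3*X (E(X) = 2*X + X = 3*X)
a(Y, W) = W + Y (a(Y, W) = Y + W = W + Y)
d(j) = (11 + j)² (d(j) = (((j - j) + j) + 11)² = ((0 + j) + 11)² = (j + 11)² = (11 + j)²)
d(E(-20)) - 1*231896 = (11 + 3*(-20))² - 1*231896 = (11 - 60)² - 231896 = (-49)² - 231896 = 2401 - 231896 = -229495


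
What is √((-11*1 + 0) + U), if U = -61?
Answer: 6*I*√2 ≈ 8.4853*I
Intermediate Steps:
√((-11*1 + 0) + U) = √((-11*1 + 0) - 61) = √((-11 + 0) - 61) = √(-11 - 61) = √(-72) = 6*I*√2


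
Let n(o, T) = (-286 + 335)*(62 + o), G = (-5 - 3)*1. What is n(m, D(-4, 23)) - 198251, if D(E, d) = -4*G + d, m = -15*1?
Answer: -195948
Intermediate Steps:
G = -8 (G = -8*1 = -8)
m = -15
D(E, d) = 32 + d (D(E, d) = -4*(-8) + d = 32 + d)
n(o, T) = 3038 + 49*o (n(o, T) = 49*(62 + o) = 3038 + 49*o)
n(m, D(-4, 23)) - 198251 = (3038 + 49*(-15)) - 198251 = (3038 - 735) - 198251 = 2303 - 198251 = -195948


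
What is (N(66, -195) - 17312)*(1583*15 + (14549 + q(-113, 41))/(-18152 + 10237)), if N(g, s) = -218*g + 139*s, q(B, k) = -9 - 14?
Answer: -2210211199389/1583 ≈ -1.3962e+9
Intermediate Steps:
q(B, k) = -23
(N(66, -195) - 17312)*(1583*15 + (14549 + q(-113, 41))/(-18152 + 10237)) = ((-218*66 + 139*(-195)) - 17312)*(1583*15 + (14549 - 23)/(-18152 + 10237)) = ((-14388 - 27105) - 17312)*(23745 + 14526/(-7915)) = (-41493 - 17312)*(23745 + 14526*(-1/7915)) = -58805*(23745 - 14526/7915) = -58805*187927149/7915 = -2210211199389/1583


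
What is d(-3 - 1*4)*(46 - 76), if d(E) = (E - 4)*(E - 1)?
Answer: -2640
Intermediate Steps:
d(E) = (-1 + E)*(-4 + E) (d(E) = (-4 + E)*(-1 + E) = (-1 + E)*(-4 + E))
d(-3 - 1*4)*(46 - 76) = (4 + (-3 - 1*4)² - 5*(-3 - 1*4))*(46 - 76) = (4 + (-3 - 4)² - 5*(-3 - 4))*(-30) = (4 + (-7)² - 5*(-7))*(-30) = (4 + 49 + 35)*(-30) = 88*(-30) = -2640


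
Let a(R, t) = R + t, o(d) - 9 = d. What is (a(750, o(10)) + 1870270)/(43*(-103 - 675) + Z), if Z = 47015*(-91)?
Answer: -1871039/4311819 ≈ -0.43393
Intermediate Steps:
o(d) = 9 + d
Z = -4278365
(a(750, o(10)) + 1870270)/(43*(-103 - 675) + Z) = ((750 + (9 + 10)) + 1870270)/(43*(-103 - 675) - 4278365) = ((750 + 19) + 1870270)/(43*(-778) - 4278365) = (769 + 1870270)/(-33454 - 4278365) = 1871039/(-4311819) = 1871039*(-1/4311819) = -1871039/4311819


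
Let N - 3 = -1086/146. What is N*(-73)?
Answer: 324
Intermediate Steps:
N = -324/73 (N = 3 - 1086/146 = 3 - 1086*1/146 = 3 - 543/73 = -324/73 ≈ -4.4384)
N*(-73) = -324/73*(-73) = 324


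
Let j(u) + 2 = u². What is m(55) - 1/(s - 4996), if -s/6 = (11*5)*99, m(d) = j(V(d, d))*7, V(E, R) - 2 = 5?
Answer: 12392115/37666 ≈ 329.00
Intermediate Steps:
V(E, R) = 7 (V(E, R) = 2 + 5 = 7)
j(u) = -2 + u²
m(d) = 329 (m(d) = (-2 + 7²)*7 = (-2 + 49)*7 = 47*7 = 329)
s = -32670 (s = -6*11*5*99 = -330*99 = -6*5445 = -32670)
m(55) - 1/(s - 4996) = 329 - 1/(-32670 - 4996) = 329 - 1/(-37666) = 329 - 1*(-1/37666) = 329 + 1/37666 = 12392115/37666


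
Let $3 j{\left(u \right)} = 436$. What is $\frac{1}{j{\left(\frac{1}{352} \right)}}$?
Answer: $\frac{3}{436} \approx 0.0068807$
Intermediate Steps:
$j{\left(u \right)} = \frac{436}{3}$ ($j{\left(u \right)} = \frac{1}{3} \cdot 436 = \frac{436}{3}$)
$\frac{1}{j{\left(\frac{1}{352} \right)}} = \frac{1}{\frac{436}{3}} = \frac{3}{436}$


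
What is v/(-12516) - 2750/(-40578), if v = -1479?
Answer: 15738977/84645708 ≈ 0.18594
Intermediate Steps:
v/(-12516) - 2750/(-40578) = -1479/(-12516) - 2750/(-40578) = -1479*(-1/12516) - 2750*(-1/40578) = 493/4172 + 1375/20289 = 15738977/84645708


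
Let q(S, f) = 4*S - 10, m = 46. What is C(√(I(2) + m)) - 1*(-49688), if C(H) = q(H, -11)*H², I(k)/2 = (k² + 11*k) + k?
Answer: 48668 + 408*√102 ≈ 52789.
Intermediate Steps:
I(k) = 2*k² + 24*k (I(k) = 2*((k² + 11*k) + k) = 2*(k² + 12*k) = 2*k² + 24*k)
q(S, f) = -10 + 4*S
C(H) = H²*(-10 + 4*H) (C(H) = (-10 + 4*H)*H² = H²*(-10 + 4*H))
C(√(I(2) + m)) - 1*(-49688) = (√(2*2*(12 + 2) + 46))²*(-10 + 4*√(2*2*(12 + 2) + 46)) - 1*(-49688) = (√(2*2*14 + 46))²*(-10 + 4*√(2*2*14 + 46)) + 49688 = (√(56 + 46))²*(-10 + 4*√(56 + 46)) + 49688 = (√102)²*(-10 + 4*√102) + 49688 = 102*(-10 + 4*√102) + 49688 = (-1020 + 408*√102) + 49688 = 48668 + 408*√102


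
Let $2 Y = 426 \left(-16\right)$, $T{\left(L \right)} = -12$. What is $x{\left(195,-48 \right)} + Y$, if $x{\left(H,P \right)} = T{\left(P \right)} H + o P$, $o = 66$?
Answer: $-8916$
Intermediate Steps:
$x{\left(H,P \right)} = - 12 H + 66 P$
$Y = -3408$ ($Y = \frac{426 \left(-16\right)}{2} = \frac{1}{2} \left(-6816\right) = -3408$)
$x{\left(195,-48 \right)} + Y = \left(\left(-12\right) 195 + 66 \left(-48\right)\right) - 3408 = \left(-2340 - 3168\right) - 3408 = -5508 - 3408 = -8916$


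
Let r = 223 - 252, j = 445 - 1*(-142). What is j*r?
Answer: -17023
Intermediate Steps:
j = 587 (j = 445 + 142 = 587)
r = -29
j*r = 587*(-29) = -17023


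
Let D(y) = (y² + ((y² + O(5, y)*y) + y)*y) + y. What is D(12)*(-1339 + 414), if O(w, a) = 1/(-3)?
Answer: -1831500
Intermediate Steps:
O(w, a) = -⅓
D(y) = y + y² + y*(y² + 2*y/3) (D(y) = (y² + ((y² - y/3) + y)*y) + y = (y² + (y² + 2*y/3)*y) + y = (y² + y*(y² + 2*y/3)) + y = y + y² + y*(y² + 2*y/3))
D(12)*(-1339 + 414) = (12*(1 + 12² + (5/3)*12))*(-1339 + 414) = (12*(1 + 144 + 20))*(-925) = (12*165)*(-925) = 1980*(-925) = -1831500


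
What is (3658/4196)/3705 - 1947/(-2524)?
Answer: 7569411313/9809639580 ≈ 0.77163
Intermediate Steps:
(3658/4196)/3705 - 1947/(-2524) = (3658*(1/4196))*(1/3705) - 1947*(-1/2524) = (1829/2098)*(1/3705) + 1947/2524 = 1829/7773090 + 1947/2524 = 7569411313/9809639580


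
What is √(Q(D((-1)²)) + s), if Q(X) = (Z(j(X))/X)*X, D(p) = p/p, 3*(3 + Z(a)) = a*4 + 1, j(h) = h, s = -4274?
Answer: 11*I*√318/3 ≈ 65.386*I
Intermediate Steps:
Z(a) = -8/3 + 4*a/3 (Z(a) = -3 + (a*4 + 1)/3 = -3 + (4*a + 1)/3 = -3 + (1 + 4*a)/3 = -3 + (⅓ + 4*a/3) = -8/3 + 4*a/3)
D(p) = 1
Q(X) = -8/3 + 4*X/3 (Q(X) = ((-8/3 + 4*X/3)/X)*X = -8/3 + 4*X/3)
√(Q(D((-1)²)) + s) = √((-8/3 + (4/3)*1) - 4274) = √((-8/3 + 4/3) - 4274) = √(-4/3 - 4274) = √(-12826/3) = 11*I*√318/3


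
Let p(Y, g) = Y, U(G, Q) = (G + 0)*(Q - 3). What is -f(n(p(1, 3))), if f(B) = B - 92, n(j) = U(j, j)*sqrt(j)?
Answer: 94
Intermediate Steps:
U(G, Q) = G*(-3 + Q)
n(j) = j**(3/2)*(-3 + j) (n(j) = (j*(-3 + j))*sqrt(j) = j**(3/2)*(-3 + j))
f(B) = -92 + B
-f(n(p(1, 3))) = -(-92 + 1**(3/2)*(-3 + 1)) = -(-92 + 1*(-2)) = -(-92 - 2) = -1*(-94) = 94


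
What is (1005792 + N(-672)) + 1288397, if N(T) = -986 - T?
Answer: 2293875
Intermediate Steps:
(1005792 + N(-672)) + 1288397 = (1005792 + (-986 - 1*(-672))) + 1288397 = (1005792 + (-986 + 672)) + 1288397 = (1005792 - 314) + 1288397 = 1005478 + 1288397 = 2293875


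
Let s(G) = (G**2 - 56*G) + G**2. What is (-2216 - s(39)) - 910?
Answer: -3984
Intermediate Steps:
s(G) = -56*G + 2*G**2
(-2216 - s(39)) - 910 = (-2216 - 2*39*(-28 + 39)) - 910 = (-2216 - 2*39*11) - 910 = (-2216 - 1*858) - 910 = (-2216 - 858) - 910 = -3074 - 910 = -3984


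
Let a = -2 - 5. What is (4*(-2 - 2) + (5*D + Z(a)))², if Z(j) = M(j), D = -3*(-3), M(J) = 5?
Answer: 1156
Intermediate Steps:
D = 9
a = -7
Z(j) = 5
(4*(-2 - 2) + (5*D + Z(a)))² = (4*(-2 - 2) + (5*9 + 5))² = (4*(-4) + (45 + 5))² = (-16 + 50)² = 34² = 1156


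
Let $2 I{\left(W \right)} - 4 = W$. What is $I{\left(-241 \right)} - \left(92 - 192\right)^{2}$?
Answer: $- \frac{20237}{2} \approx -10119.0$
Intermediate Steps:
$I{\left(W \right)} = 2 + \frac{W}{2}$
$I{\left(-241 \right)} - \left(92 - 192\right)^{2} = \left(2 + \frac{1}{2} \left(-241\right)\right) - \left(92 - 192\right)^{2} = \left(2 - \frac{241}{2}\right) - \left(-100\right)^{2} = - \frac{237}{2} - 10000 = - \frac{20237}{2}$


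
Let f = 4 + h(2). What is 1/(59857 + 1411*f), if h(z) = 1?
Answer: 1/66912 ≈ 1.4945e-5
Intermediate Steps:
f = 5 (f = 4 + 1 = 5)
1/(59857 + 1411*f) = 1/(59857 + 1411*5) = 1/(59857 + 7055) = 1/66912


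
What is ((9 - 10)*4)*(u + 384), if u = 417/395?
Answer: -608388/395 ≈ -1540.2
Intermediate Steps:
u = 417/395 (u = 417*(1/395) = 417/395 ≈ 1.0557)
((9 - 10)*4)*(u + 384) = ((9 - 10)*4)*(417/395 + 384) = -1*4*(152097/395) = -4*152097/395 = -608388/395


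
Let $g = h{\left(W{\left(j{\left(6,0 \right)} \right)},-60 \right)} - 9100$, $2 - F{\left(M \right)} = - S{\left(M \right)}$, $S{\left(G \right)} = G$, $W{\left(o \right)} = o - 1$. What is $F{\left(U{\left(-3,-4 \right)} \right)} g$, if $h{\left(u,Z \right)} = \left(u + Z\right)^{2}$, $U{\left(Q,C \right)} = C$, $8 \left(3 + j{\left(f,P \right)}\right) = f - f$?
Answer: $10008$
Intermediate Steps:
$j{\left(f,P \right)} = -3$ ($j{\left(f,P \right)} = -3 + \frac{f - f}{8} = -3 + \frac{1}{8} \cdot 0 = -3 + 0 = -3$)
$W{\left(o \right)} = -1 + o$ ($W{\left(o \right)} = o - 1 = -1 + o$)
$h{\left(u,Z \right)} = \left(Z + u\right)^{2}$
$F{\left(M \right)} = 2 + M$ ($F{\left(M \right)} = 2 - - M = 2 + M$)
$g = -5004$ ($g = \left(-60 - 4\right)^{2} - 9100 = \left(-64\right)^{2} - 9100 = 4096 - 9100 = -5004$)
$F{\left(U{\left(-3,-4 \right)} \right)} g = \left(2 - 4\right) \left(-5004\right) = \left(-2\right) \left(-5004\right) = 10008$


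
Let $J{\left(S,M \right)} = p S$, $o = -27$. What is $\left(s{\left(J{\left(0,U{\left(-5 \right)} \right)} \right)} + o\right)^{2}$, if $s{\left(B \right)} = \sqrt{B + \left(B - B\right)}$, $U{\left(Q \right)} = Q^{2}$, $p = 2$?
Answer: $729$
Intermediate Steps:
$J{\left(S,M \right)} = 2 S$
$s{\left(B \right)} = \sqrt{B}$ ($s{\left(B \right)} = \sqrt{B + 0} = \sqrt{B}$)
$\left(s{\left(J{\left(0,U{\left(-5 \right)} \right)} \right)} + o\right)^{2} = \left(\sqrt{2 \cdot 0} - 27\right)^{2} = \left(\sqrt{0} - 27\right)^{2} = \left(0 - 27\right)^{2} = \left(-27\right)^{2} = 729$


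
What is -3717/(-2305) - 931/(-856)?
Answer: 5327707/1973080 ≈ 2.7002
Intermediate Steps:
-3717/(-2305) - 931/(-856) = -3717*(-1/2305) - 931*(-1/856) = 3717/2305 + 931/856 = 5327707/1973080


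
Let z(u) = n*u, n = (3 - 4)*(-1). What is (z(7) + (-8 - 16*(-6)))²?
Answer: 9025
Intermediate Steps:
n = 1 (n = -1*(-1) = 1)
z(u) = u (z(u) = 1*u = u)
(z(7) + (-8 - 16*(-6)))² = (7 + (-8 - 16*(-6)))² = (7 + (-8 + 96))² = (7 + 88)² = 95² = 9025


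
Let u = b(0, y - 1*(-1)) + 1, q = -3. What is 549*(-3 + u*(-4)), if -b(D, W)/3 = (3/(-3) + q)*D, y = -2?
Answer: -3843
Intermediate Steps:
b(D, W) = 12*D (b(D, W) = -3*(3/(-3) - 3)*D = -3*(3*(-⅓) - 3)*D = -3*(-1 - 3)*D = -(-12)*D = 12*D)
u = 1 (u = 12*0 + 1 = 0 + 1 = 1)
549*(-3 + u*(-4)) = 549*(-3 + 1*(-4)) = 549*(-3 - 4) = 549*(-7) = -3843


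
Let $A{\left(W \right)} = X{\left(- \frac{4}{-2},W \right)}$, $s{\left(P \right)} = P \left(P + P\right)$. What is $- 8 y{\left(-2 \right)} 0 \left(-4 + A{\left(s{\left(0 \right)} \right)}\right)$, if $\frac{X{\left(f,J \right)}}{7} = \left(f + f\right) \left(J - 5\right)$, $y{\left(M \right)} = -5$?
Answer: $0$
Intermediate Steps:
$s{\left(P \right)} = 2 P^{2}$ ($s{\left(P \right)} = P 2 P = 2 P^{2}$)
$X{\left(f,J \right)} = 14 f \left(-5 + J\right)$ ($X{\left(f,J \right)} = 7 \left(f + f\right) \left(J - 5\right) = 7 \cdot 2 f \left(-5 + J\right) = 14 f \left(-5 + J\right)$)
$A{\left(W \right)} = -140 + 28 W$ ($A{\left(W \right)} = 14 \left(- \frac{4}{-2}\right) \left(-5 + W\right) = 14 \left(\left(-4\right) \left(- \frac{1}{2}\right)\right) \left(-5 + W\right) = 14 \cdot 2 \left(-5 + W\right) = -140 + 28 W$)
$- 8 y{\left(-2 \right)} 0 \left(-4 + A{\left(s{\left(0 \right)} \right)}\right) = \left(-8\right) \left(-5\right) 0 \left(-4 - \left(140 - 28 \cdot 2 \cdot 0^{2}\right)\right) = 40 \cdot 0 \left(-4 - \left(140 - 28 \cdot 2 \cdot 0\right)\right) = 40 \cdot 0 \left(-4 + \left(-140 + 28 \cdot 0\right)\right) = 40 \cdot 0 \left(-4 + \left(-140 + 0\right)\right) = 40 \cdot 0 \left(-4 - 140\right) = 40 \cdot 0 \left(-144\right) = 40 \cdot 0 = 0$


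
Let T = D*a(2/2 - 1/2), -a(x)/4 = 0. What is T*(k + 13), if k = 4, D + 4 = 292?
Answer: 0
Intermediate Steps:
D = 288 (D = -4 + 292 = 288)
a(x) = 0 (a(x) = -4*0 = 0)
T = 0 (T = 288*0 = 0)
T*(k + 13) = 0*(4 + 13) = 0*17 = 0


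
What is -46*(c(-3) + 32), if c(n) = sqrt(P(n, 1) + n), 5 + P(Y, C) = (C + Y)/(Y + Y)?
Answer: -1472 - 46*I*sqrt(69)/3 ≈ -1472.0 - 127.37*I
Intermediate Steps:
P(Y, C) = -5 + (C + Y)/(2*Y) (P(Y, C) = -5 + (C + Y)/(Y + Y) = -5 + (C + Y)/((2*Y)) = -5 + (C + Y)*(1/(2*Y)) = -5 + (C + Y)/(2*Y))
c(n) = sqrt(n + (1 - 9*n)/(2*n)) (c(n) = sqrt((1 - 9*n)/(2*n) + n) = sqrt(n + (1 - 9*n)/(2*n)))
-46*(c(-3) + 32) = -46*(sqrt(-18 + 2/(-3) + 4*(-3))/2 + 32) = -46*(sqrt(-18 + 2*(-1/3) - 12)/2 + 32) = -46*(sqrt(-18 - 2/3 - 12)/2 + 32) = -46*(sqrt(-92/3)/2 + 32) = -46*((2*I*sqrt(69)/3)/2 + 32) = -46*(I*sqrt(69)/3 + 32) = -46*(32 + I*sqrt(69)/3) = -1472 - 46*I*sqrt(69)/3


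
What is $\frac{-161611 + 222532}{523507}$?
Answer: $\frac{60921}{523507} \approx 0.11637$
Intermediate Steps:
$\frac{-161611 + 222532}{523507} = 60921 \cdot \frac{1}{523507} = \frac{60921}{523507}$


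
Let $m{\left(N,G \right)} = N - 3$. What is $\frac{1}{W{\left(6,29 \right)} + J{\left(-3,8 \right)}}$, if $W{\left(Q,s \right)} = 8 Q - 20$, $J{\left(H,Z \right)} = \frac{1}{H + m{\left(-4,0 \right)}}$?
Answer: $\frac{10}{279} \approx 0.035842$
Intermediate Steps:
$m{\left(N,G \right)} = -3 + N$ ($m{\left(N,G \right)} = N - 3 = -3 + N$)
$J{\left(H,Z \right)} = \frac{1}{-7 + H}$ ($J{\left(H,Z \right)} = \frac{1}{H - 7} = \frac{1}{-7 + H}$)
$W{\left(Q,s \right)} = -20 + 8 Q$
$\frac{1}{W{\left(6,29 \right)} + J{\left(-3,8 \right)}} = \frac{1}{\left(-20 + 8 \cdot 6\right) + \frac{1}{-7 - 3}} = \frac{1}{\left(-20 + 48\right) + \frac{1}{-10}} = \frac{1}{28 - \frac{1}{10}} = \frac{1}{\frac{279}{10}} = \frac{10}{279}$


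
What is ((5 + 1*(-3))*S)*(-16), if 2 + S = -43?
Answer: 1440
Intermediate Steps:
S = -45 (S = -2 - 43 = -45)
((5 + 1*(-3))*S)*(-16) = ((5 + 1*(-3))*(-45))*(-16) = ((5 - 3)*(-45))*(-16) = (2*(-45))*(-16) = -90*(-16) = 1440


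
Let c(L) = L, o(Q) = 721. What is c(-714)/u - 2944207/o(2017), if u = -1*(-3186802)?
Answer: -670186090772/164120303 ≈ -4083.5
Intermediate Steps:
u = 3186802
c(-714)/u - 2944207/o(2017) = -714/3186802 - 2944207/721 = -714*1/3186802 - 2944207*1/721 = -357/1593401 - 420601/103 = -670186090772/164120303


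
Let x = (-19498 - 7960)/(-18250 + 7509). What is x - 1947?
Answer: -20885269/10741 ≈ -1944.4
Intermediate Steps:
x = 27458/10741 (x = -27458/(-10741) = -27458*(-1/10741) = 27458/10741 ≈ 2.5564)
x - 1947 = 27458/10741 - 1947 = -20885269/10741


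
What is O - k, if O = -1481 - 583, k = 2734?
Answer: -4798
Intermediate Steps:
O = -2064
O - k = -2064 - 1*2734 = -2064 - 2734 = -4798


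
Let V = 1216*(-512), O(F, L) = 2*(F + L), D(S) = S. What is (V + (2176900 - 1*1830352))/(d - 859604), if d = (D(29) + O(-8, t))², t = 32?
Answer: 276044/853675 ≈ 0.32336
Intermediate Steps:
O(F, L) = 2*F + 2*L
V = -622592
d = 5929 (d = (29 + (2*(-8) + 2*32))² = (29 + (-16 + 64))² = (29 + 48)² = 77² = 5929)
(V + (2176900 - 1*1830352))/(d - 859604) = (-622592 + (2176900 - 1*1830352))/(5929 - 859604) = (-622592 + (2176900 - 1830352))/(-853675) = (-622592 + 346548)*(-1/853675) = -276044*(-1/853675) = 276044/853675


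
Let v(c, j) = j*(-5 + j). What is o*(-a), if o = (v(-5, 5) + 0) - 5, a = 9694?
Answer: 48470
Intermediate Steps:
o = -5 (o = (5*(-5 + 5) + 0) - 5 = (5*0 + 0) - 5 = (0 + 0) - 5 = 0 - 5 = -5)
o*(-a) = -(-5)*9694 = -5*(-9694) = 48470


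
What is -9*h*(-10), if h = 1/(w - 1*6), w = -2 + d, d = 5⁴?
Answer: 90/617 ≈ 0.14587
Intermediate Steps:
d = 625
w = 623 (w = -2 + 625 = 623)
h = 1/617 (h = 1/(623 - 1*6) = 1/(623 - 6) = 1/617 ≈ 0.0016207)
-9*h*(-10) = -9*1/617*(-10) = -9/617*(-10) = 90/617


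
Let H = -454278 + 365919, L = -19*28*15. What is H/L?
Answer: 29453/2660 ≈ 11.073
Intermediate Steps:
L = -7980 (L = -532*15 = -7980)
H = -88359
H/L = -88359/(-7980) = -88359*(-1/7980) = 29453/2660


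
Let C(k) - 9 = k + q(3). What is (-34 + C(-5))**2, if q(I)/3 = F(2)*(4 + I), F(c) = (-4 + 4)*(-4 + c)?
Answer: 900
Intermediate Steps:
F(c) = 0 (F(c) = 0*(-4 + c) = 0)
q(I) = 0 (q(I) = 3*(0*(4 + I)) = 3*0 = 0)
C(k) = 9 + k (C(k) = 9 + (k + 0) = 9 + k)
(-34 + C(-5))**2 = (-34 + (9 - 5))**2 = (-34 + 4)**2 = (-30)**2 = 900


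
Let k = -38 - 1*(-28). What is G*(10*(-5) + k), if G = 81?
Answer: -4860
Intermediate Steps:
k = -10 (k = -38 + 28 = -10)
G*(10*(-5) + k) = 81*(10*(-5) - 10) = 81*(-50 - 10) = 81*(-60) = -4860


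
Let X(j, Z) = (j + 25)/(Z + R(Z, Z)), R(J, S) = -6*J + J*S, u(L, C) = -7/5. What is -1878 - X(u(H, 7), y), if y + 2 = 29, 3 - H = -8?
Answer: -2788889/1485 ≈ -1878.0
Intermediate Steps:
H = 11 (H = 3 - 1*(-8) = 3 + 8 = 11)
u(L, C) = -7/5 (u(L, C) = -7*⅕ = -7/5)
y = 27 (y = -2 + 29 = 27)
X(j, Z) = (25 + j)/(Z + Z*(-6 + Z)) (X(j, Z) = (j + 25)/(Z + Z*(-6 + Z)) = (25 + j)/(Z + Z*(-6 + Z)))
-1878 - X(u(H, 7), y) = -1878 - (25 - 7/5)/(27*(-5 + 27)) = -1878 - 118/(27*22*5) = -1878 - 1*59/1485 = -1878 - 59/1485 = -2788889/1485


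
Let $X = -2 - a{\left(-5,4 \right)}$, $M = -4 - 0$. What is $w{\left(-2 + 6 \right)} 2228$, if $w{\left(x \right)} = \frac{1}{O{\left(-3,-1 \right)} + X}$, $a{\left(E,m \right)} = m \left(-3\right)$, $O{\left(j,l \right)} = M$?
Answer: $\frac{1114}{3} \approx 371.33$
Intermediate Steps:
$M = -4$ ($M = -4 + 0 = -4$)
$O{\left(j,l \right)} = -4$
$a{\left(E,m \right)} = - 3 m$
$X = 10$ ($X = -2 - \left(-3\right) 4 = -2 - -12 = -2 + 12 = 10$)
$w{\left(x \right)} = \frac{1}{6}$ ($w{\left(x \right)} = \frac{1}{-4 + 10} = \frac{1}{6}$)
$w{\left(-2 + 6 \right)} 2228 = \frac{1}{6} \cdot 2228 = \frac{1114}{3}$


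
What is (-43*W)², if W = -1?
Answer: 1849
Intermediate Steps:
(-43*W)² = (-43*(-1))² = 43² = 1849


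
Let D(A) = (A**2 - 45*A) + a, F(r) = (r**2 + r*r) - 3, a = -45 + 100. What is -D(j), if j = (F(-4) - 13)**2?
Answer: -54071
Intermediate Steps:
a = 55
F(r) = -3 + 2*r**2 (F(r) = (r**2 + r**2) - 3 = 2*r**2 - 3 = -3 + 2*r**2)
j = 256 (j = ((-3 + 2*(-4)**2) - 13)**2 = ((-3 + 2*16) - 13)**2 = ((-3 + 32) - 13)**2 = (29 - 13)**2 = 16**2 = 256)
D(A) = 55 + A**2 - 45*A (D(A) = (A**2 - 45*A) + 55 = 55 + A**2 - 45*A)
-D(j) = -(55 + 256**2 - 45*256) = -(55 + 65536 - 11520) = -1*54071 = -54071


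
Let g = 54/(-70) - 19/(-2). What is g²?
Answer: 373321/4900 ≈ 76.188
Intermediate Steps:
g = 611/70 (g = 54*(-1/70) - 19*(-½) = -27/35 + 19/2 = 611/70 ≈ 8.7286)
g² = (611/70)² = 373321/4900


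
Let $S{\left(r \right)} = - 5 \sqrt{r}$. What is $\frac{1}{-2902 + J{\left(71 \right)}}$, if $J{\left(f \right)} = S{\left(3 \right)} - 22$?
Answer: $- \frac{2924}{8549701} + \frac{5 \sqrt{3}}{8549701} \approx -0.00034099$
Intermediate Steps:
$J{\left(f \right)} = -22 - 5 \sqrt{3}$ ($J{\left(f \right)} = - 5 \sqrt{3} - 22 = -22 - 5 \sqrt{3}$)
$\frac{1}{-2902 + J{\left(71 \right)}} = \frac{1}{-2902 - \left(22 + 5 \sqrt{3}\right)} = \frac{1}{-2924 - 5 \sqrt{3}}$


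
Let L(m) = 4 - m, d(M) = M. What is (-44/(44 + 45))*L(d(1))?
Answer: -132/89 ≈ -1.4831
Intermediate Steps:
(-44/(44 + 45))*L(d(1)) = (-44/(44 + 45))*(4 - 1*1) = (-44/89)*(4 - 1) = ((1/89)*(-44))*3 = -44/89*3 = -132/89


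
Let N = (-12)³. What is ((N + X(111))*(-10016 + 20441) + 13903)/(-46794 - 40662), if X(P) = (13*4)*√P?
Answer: 18000497/87456 - 45175*√111/7288 ≈ 140.52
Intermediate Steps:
N = -1728
X(P) = 52*√P
((N + X(111))*(-10016 + 20441) + 13903)/(-46794 - 40662) = ((-1728 + 52*√111)*(-10016 + 20441) + 13903)/(-46794 - 40662) = ((-1728 + 52*√111)*10425 + 13903)/(-87456) = ((-18014400 + 542100*√111) + 13903)*(-1/87456) = (-18000497 + 542100*√111)*(-1/87456) = 18000497/87456 - 45175*√111/7288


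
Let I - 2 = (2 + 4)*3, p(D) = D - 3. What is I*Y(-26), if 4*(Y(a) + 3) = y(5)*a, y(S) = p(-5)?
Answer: 980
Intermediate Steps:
p(D) = -3 + D
y(S) = -8 (y(S) = -3 - 5 = -8)
Y(a) = -3 - 2*a (Y(a) = -3 + (-8*a)/4 = -3 - 2*a)
I = 20 (I = 2 + (2 + 4)*3 = 2 + 6*3 = 2 + 18 = 20)
I*Y(-26) = 20*(-3 - 2*(-26)) = 20*(-3 + 52) = 20*49 = 980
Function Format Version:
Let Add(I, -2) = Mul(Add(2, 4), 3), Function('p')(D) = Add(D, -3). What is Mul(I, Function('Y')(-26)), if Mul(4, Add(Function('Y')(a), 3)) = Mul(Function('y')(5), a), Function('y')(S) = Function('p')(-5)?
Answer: 980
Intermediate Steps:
Function('p')(D) = Add(-3, D)
Function('y')(S) = -8 (Function('y')(S) = Add(-3, -5) = -8)
Function('Y')(a) = Add(-3, Mul(-2, a)) (Function('Y')(a) = Add(-3, Mul(Rational(1, 4), Mul(-8, a))) = Add(-3, Mul(-2, a)))
I = 20 (I = Add(2, Mul(Add(2, 4), 3)) = Add(2, Mul(6, 3)) = Add(2, 18) = 20)
Mul(I, Function('Y')(-26)) = Mul(20, Add(-3, Mul(-2, -26))) = Mul(20, Add(-3, 52)) = Mul(20, 49) = 980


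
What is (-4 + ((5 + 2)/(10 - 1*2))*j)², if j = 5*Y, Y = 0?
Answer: 16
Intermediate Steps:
j = 0 (j = 5*0 = 0)
(-4 + ((5 + 2)/(10 - 1*2))*j)² = (-4 + ((5 + 2)/(10 - 1*2))*0)² = (-4 + (7/(10 - 2))*0)² = (-4 + (7/8)*0)² = (-4 + 0)² = (-4)² = 16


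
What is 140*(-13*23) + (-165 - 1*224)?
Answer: -42249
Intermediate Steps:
140*(-13*23) + (-165 - 1*224) = 140*(-299) + (-165 - 224) = -41860 - 389 = -42249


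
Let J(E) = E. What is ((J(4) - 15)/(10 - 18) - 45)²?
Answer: 121801/64 ≈ 1903.1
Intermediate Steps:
((J(4) - 15)/(10 - 18) - 45)² = ((4 - 15)/(10 - 18) - 45)² = (-11/(-8) - 45)² = (-11*(-⅛) - 45)² = (11/8 - 45)² = (-349/8)² = 121801/64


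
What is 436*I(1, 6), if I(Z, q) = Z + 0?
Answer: 436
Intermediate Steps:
I(Z, q) = Z
436*I(1, 6) = 436*1 = 436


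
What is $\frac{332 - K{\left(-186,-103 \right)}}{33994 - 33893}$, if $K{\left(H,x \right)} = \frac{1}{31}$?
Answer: $\frac{10291}{3131} \approx 3.2868$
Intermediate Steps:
$K{\left(H,x \right)} = \frac{1}{31}$
$\frac{332 - K{\left(-186,-103 \right)}}{33994 - 33893} = \frac{332 - \frac{1}{31}}{33994 - 33893} = \frac{332 - \frac{1}{31}}{101} = \frac{10291}{31} \cdot \frac{1}{101} = \frac{10291}{3131}$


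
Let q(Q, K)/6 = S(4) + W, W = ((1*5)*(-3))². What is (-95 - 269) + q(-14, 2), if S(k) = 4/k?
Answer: 992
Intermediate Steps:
W = 225 (W = (5*(-3))² = (-15)² = 225)
q(Q, K) = 1356 (q(Q, K) = 6*(4/4 + 225) = 6*(4*(¼) + 225) = 6*(1 + 225) = 6*226 = 1356)
(-95 - 269) + q(-14, 2) = (-95 - 269) + 1356 = -364 + 1356 = 992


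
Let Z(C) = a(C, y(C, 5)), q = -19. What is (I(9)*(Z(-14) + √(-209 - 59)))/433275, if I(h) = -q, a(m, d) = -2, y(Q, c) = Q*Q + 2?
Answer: -38/433275 + 38*I*√67/433275 ≈ -8.7704e-5 + 0.00071789*I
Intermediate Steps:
y(Q, c) = 2 + Q² (y(Q, c) = Q² + 2 = 2 + Q²)
Z(C) = -2
I(h) = 19 (I(h) = -1*(-19) = 19)
(I(9)*(Z(-14) + √(-209 - 59)))/433275 = (19*(-2 + √(-209 - 59)))/433275 = (19*(-2 + √(-268)))*(1/433275) = (19*(-2 + 2*I*√67))*(1/433275) = (-38 + 38*I*√67)*(1/433275) = -38/433275 + 38*I*√67/433275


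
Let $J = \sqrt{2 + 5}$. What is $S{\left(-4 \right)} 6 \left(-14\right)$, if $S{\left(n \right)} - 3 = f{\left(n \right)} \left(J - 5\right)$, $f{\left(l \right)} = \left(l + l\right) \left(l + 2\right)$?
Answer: $6468 - 1344 \sqrt{7} \approx 2912.1$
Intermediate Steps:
$J = \sqrt{7} \approx 2.6458$
$f{\left(l \right)} = 2 l \left(2 + l\right)$
$S{\left(n \right)} = 3 + 2 n \left(-5 + \sqrt{7}\right) \left(2 + n\right)$ ($S{\left(n \right)} = 3 + 2 n \left(2 + n\right) \left(\sqrt{7} - 5\right) = 3 + 2 n \left(2 + n\right) \left(-5 + \sqrt{7}\right) = 3 + 2 n \left(-5 + \sqrt{7}\right) \left(2 + n\right)$)
$S{\left(-4 \right)} 6 \left(-14\right) = \left(3 - - 40 \left(2 - 4\right) + 2 \left(-4\right) \sqrt{7} \left(2 - 4\right)\right) 6 \left(-14\right) = \left(3 - \left(-40\right) \left(-2\right) + 2 \left(-4\right) \sqrt{7} \left(-2\right)\right) 6 \left(-14\right) = \left(3 - 80 + 16 \sqrt{7}\right) 6 \left(-14\right) = \left(-77 + 16 \sqrt{7}\right) 6 \left(-14\right) = \left(-462 + 96 \sqrt{7}\right) \left(-14\right) = 6468 - 1344 \sqrt{7}$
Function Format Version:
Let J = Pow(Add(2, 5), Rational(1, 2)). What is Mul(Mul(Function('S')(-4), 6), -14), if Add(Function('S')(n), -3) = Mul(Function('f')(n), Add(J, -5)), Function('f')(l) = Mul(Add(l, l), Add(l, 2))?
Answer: Add(6468, Mul(-1344, Pow(7, Rational(1, 2)))) ≈ 2912.1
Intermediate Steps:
J = Pow(7, Rational(1, 2)) ≈ 2.6458
Function('f')(l) = Mul(2, l, Add(2, l)) (Function('f')(l) = Mul(Mul(2, l), Add(2, l)) = Mul(2, l, Add(2, l)))
Function('S')(n) = Add(3, Mul(2, n, Add(-5, Pow(7, Rational(1, 2))), Add(2, n))) (Function('S')(n) = Add(3, Mul(Mul(2, n, Add(2, n)), Add(Pow(7, Rational(1, 2)), -5))) = Add(3, Mul(Mul(2, n, Add(2, n)), Add(-5, Pow(7, Rational(1, 2))))) = Add(3, Mul(2, n, Add(-5, Pow(7, Rational(1, 2))), Add(2, n))))
Mul(Mul(Function('S')(-4), 6), -14) = Mul(Mul(Add(3, Mul(-10, -4, Add(2, -4)), Mul(2, -4, Pow(7, Rational(1, 2)), Add(2, -4))), 6), -14) = Mul(Mul(Add(3, Mul(-10, -4, -2), Mul(2, -4, Pow(7, Rational(1, 2)), -2)), 6), -14) = Mul(Mul(Add(3, -80, Mul(16, Pow(7, Rational(1, 2)))), 6), -14) = Mul(Mul(Add(-77, Mul(16, Pow(7, Rational(1, 2)))), 6), -14) = Mul(Add(-462, Mul(96, Pow(7, Rational(1, 2)))), -14) = Add(6468, Mul(-1344, Pow(7, Rational(1, 2))))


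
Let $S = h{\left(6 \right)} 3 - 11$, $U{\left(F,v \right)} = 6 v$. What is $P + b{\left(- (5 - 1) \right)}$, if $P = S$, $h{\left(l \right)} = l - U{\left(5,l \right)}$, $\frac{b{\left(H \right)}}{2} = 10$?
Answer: $-81$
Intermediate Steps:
$b{\left(H \right)} = 20$ ($b{\left(H \right)} = 2 \cdot 10 = 20$)
$h{\left(l \right)} = - 5 l$ ($h{\left(l \right)} = l - 6 l = - 5 l$)
$S = -101$ ($S = \left(-5\right) 6 \cdot 3 - 11 = \left(-30\right) 3 - 11 = -90 - 11 = -101$)
$P = -101$
$P + b{\left(- (5 - 1) \right)} = -101 + 20 = -81$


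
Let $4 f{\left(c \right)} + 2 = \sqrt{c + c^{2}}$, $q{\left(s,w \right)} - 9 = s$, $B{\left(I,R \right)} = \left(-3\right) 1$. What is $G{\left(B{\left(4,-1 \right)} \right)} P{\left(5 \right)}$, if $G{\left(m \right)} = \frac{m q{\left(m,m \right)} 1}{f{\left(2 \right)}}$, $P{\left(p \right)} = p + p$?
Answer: $-720 - 360 \sqrt{6} \approx -1601.8$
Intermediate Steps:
$B{\left(I,R \right)} = -3$
$q{\left(s,w \right)} = 9 + s$
$f{\left(c \right)} = - \frac{1}{2} + \frac{\sqrt{c + c^{2}}}{4}$
$P{\left(p \right)} = 2 p$
$G{\left(m \right)} = \frac{m \left(9 + m\right)}{- \frac{1}{2} + \frac{\sqrt{6}}{4}}$ ($G{\left(m \right)} = \frac{m \left(9 + m\right) 1}{- \frac{1}{2} + \frac{\sqrt{2 \left(1 + 2\right)}}{4}} = \frac{m \left(9 + m\right)}{- \frac{1}{2} + \frac{\sqrt{2 \cdot 3}}{4}} = \frac{m \left(9 + m\right)}{- \frac{1}{2} + \frac{\sqrt{6}}{4}}$)
$G{\left(B{\left(4,-1 \right)} \right)} P{\left(5 \right)} = \left(4 \left(-3\right)^{2} + 36 \left(-3\right) + 2 \sqrt{6} \left(-3\right)^{2} + 18 \left(-3\right) \sqrt{6}\right) 2 \cdot 5 = \left(4 \cdot 9 - 108 + 2 \sqrt{6} \cdot 9 - 54 \sqrt{6}\right) 10 = \left(36 - 108 + 18 \sqrt{6} - 54 \sqrt{6}\right) 10 = \left(-72 - 36 \sqrt{6}\right) 10 = -720 - 360 \sqrt{6}$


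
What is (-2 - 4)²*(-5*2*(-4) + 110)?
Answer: 5400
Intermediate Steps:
(-2 - 4)²*(-5*2*(-4) + 110) = (-6)²*(-10*(-4) + 110) = 36*(40 + 110) = 36*150 = 5400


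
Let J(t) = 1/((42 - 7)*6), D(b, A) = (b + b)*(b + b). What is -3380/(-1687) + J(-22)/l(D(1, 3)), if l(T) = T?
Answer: 405841/202440 ≈ 2.0047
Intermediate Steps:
D(b, A) = 4*b**2 (D(b, A) = (2*b)*(2*b) = 4*b**2)
J(t) = 1/210 (J(t) = (1/6)/35 = (1/35)*(1/6) = 1/210)
-3380/(-1687) + J(-22)/l(D(1, 3)) = -3380/(-1687) + 1/(210*((4*1**2))) = -3380*(-1/1687) + 1/(210*((4*1))) = 3380/1687 + (1/210)/4 = 3380/1687 + (1/210)*(1/4) = 3380/1687 + 1/840 = 405841/202440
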